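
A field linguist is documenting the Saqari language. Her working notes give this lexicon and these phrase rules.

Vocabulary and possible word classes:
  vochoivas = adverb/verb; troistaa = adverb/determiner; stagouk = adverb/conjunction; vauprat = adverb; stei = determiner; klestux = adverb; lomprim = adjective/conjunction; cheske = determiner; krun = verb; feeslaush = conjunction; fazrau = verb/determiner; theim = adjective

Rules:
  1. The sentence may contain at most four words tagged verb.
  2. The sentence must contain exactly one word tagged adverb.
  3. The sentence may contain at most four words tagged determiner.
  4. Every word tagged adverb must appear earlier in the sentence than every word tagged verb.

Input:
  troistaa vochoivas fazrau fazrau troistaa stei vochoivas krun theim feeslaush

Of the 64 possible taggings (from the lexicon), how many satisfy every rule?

6

Candidates per position — 1:troistaa {adverb,determiner}; 2:vochoivas {adverb,verb}; 3:fazrau {verb,determiner}; 4:fazrau {verb,determiner}; 5:troistaa {adverb,determiner}; 6:stei {determiner}; 7:vochoivas {adverb,verb}; 8:krun {verb}; 9:theim {adjective}; 10:feeslaush {conjunction}.
There are 64 candidate sequences in total.
Checking each against the rules leaves 6 sequences.
Count = 6.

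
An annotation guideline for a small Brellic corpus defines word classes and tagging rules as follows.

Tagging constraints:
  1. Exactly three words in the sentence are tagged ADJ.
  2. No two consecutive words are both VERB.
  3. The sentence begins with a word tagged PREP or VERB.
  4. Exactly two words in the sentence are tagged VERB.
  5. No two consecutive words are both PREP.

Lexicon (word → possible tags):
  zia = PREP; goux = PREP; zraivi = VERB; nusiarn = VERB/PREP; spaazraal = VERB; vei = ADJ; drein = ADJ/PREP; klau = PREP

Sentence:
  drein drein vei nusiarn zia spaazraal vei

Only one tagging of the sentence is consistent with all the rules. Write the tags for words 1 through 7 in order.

Candidates per position — 1:drein {ADJ,PREP}; 2:drein {ADJ,PREP}; 3:vei {ADJ}; 4:nusiarn {VERB,PREP}; 5:zia {PREP}; 6:spaazraal {VERB}; 7:vei {ADJ}.
Position 1: tagging it ADJ would leave rule 3 unsatisfiable, so it must be PREP.
Position 2: tagging it PREP would leave rule 1 unsatisfiable, so it must be ADJ.
Position 4: tagging it PREP would leave rule 4 unsatisfiable, so it must be VERB.
The only consistent sequence is: PREP ADJ ADJ VERB PREP VERB ADJ.
Rule-by-rule: rule 1 ok; rule 2 ok; rule 3 ok; rule 4 ok; rule 5 ok.

PREP ADJ ADJ VERB PREP VERB ADJ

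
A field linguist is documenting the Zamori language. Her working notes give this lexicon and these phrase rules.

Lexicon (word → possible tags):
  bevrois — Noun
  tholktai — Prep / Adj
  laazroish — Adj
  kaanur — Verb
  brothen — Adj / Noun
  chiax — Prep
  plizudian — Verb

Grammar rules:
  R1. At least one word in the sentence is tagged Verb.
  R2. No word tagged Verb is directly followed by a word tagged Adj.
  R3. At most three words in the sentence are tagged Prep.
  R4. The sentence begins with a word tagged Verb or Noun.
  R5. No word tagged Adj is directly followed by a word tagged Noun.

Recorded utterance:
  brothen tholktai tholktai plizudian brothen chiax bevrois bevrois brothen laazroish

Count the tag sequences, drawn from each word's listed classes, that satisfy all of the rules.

Candidates per position — 1:brothen {Adj,Noun}; 2:tholktai {Prep,Adj}; 3:tholktai {Prep,Adj}; 4:plizudian {Verb}; 5:brothen {Adj,Noun}; 6:chiax {Prep}; 7:bevrois {Noun}; 8:bevrois {Noun}; 9:brothen {Adj,Noun}; 10:laazroish {Adj}.
There are 32 candidate sequences in total.
Checking each against the rules leaves 8 sequences.
Count = 8.

8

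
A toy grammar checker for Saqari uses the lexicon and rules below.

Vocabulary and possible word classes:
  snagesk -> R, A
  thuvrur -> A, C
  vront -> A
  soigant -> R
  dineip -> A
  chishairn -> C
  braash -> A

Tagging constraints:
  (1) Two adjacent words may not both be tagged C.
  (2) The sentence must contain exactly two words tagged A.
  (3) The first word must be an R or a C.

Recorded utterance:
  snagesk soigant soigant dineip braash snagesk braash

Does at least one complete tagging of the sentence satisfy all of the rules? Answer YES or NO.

NO

Candidates per position — 1:snagesk {R,A}; 2:soigant {R}; 3:soigant {R}; 4:dineip {A}; 5:braash {A}; 6:snagesk {R,A}; 7:braash {A}.
Rule 2 cannot be satisfied by any choice of tags from the lexicon.
So there is no consistent tagging.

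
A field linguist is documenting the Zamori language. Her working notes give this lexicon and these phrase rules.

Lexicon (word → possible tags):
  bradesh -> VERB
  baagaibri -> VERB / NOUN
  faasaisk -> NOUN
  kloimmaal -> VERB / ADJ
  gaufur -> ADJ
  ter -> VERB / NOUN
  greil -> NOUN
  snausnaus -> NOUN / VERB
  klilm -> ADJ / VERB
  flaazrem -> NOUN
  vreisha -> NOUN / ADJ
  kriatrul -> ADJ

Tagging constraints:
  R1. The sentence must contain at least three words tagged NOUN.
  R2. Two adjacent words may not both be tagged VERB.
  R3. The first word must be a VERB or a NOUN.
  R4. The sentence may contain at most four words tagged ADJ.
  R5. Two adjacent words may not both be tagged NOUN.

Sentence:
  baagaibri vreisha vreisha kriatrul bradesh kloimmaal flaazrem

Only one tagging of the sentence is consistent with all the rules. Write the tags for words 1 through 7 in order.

Candidates per position — 1:baagaibri {VERB,NOUN}; 2:vreisha {NOUN,ADJ}; 3:vreisha {NOUN,ADJ}; 4:kriatrul {ADJ}; 5:bradesh {VERB}; 6:kloimmaal {VERB,ADJ}; 7:flaazrem {NOUN}.
Position 6: tagging it VERB would leave rule 2 unsatisfiable, so it must be ADJ.
The remaining ambiguous positions (1, 2, 3) are resolved jointly — only one combination satisfies every rule.
The only consistent sequence is: NOUN ADJ NOUN ADJ VERB ADJ NOUN.
Rule-by-rule: rule 1 ✓; rule 2 ✓; rule 3 ✓; rule 4 ✓; rule 5 ✓.

NOUN ADJ NOUN ADJ VERB ADJ NOUN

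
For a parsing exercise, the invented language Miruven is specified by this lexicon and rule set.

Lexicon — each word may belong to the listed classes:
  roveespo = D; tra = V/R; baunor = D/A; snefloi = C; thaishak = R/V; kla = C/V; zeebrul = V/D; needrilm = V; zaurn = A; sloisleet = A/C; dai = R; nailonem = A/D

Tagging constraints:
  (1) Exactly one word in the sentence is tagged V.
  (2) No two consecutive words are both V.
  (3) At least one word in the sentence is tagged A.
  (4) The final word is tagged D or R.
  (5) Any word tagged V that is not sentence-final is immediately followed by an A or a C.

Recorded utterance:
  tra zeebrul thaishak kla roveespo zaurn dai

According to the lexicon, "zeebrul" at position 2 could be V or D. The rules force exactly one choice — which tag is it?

D

Candidates per position — 1:tra {V,R}; 2:zeebrul {V,D}; 3:thaishak {R,V}; 4:kla {C,V}; 5:roveespo {D}; 6:zaurn {A}; 7:dai {R}.
At position 1, choosing V makes rule 5 impossible to satisfy; hence R.
At position 2, choosing V makes rule 5 impossible to satisfy; hence D.
At position 4, choosing V makes rule 5 impossible to satisfy; hence C.
At position 3, choosing R makes rule 1 impossible to satisfy; hence V.
The only consistent sequence is: R D V C D A R.
Rule-by-rule: rule 1 ok; rule 2 ok; rule 3 ok; rule 4 ok; rule 5 ok.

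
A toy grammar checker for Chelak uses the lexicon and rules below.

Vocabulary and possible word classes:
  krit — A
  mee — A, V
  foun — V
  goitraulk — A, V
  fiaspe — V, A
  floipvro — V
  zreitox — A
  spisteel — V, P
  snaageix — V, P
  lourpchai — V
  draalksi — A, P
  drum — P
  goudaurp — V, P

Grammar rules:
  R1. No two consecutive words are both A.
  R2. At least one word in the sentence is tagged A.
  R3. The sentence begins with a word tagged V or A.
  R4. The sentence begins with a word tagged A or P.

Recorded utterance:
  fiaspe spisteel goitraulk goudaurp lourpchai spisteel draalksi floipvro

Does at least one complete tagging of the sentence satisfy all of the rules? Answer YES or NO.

Candidates per position — 1:fiaspe {V,A}; 2:spisteel {V,P}; 3:goitraulk {A,V}; 4:goudaurp {V,P}; 5:lourpchai {V}; 6:spisteel {V,P}; 7:draalksi {A,P}; 8:floipvro {V}.
One satisfying assignment: A P V P V V A V.
Verifying each rule — rule 1 ok; rule 2 ok; rule 3 ok; rule 4 ok.

YES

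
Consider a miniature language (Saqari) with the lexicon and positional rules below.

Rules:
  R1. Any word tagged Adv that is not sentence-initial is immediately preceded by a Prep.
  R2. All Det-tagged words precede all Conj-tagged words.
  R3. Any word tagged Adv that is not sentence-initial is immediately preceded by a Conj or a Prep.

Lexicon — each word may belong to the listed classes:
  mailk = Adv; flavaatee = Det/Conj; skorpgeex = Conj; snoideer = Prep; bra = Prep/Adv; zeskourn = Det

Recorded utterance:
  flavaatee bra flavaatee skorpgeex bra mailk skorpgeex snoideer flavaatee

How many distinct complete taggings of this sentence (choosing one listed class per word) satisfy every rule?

3

Candidates per position — 1:flavaatee {Det,Conj}; 2:bra {Prep,Adv}; 3:flavaatee {Det,Conj}; 4:skorpgeex {Conj}; 5:bra {Prep,Adv}; 6:mailk {Adv}; 7:skorpgeex {Conj}; 8:snoideer {Prep}; 9:flavaatee {Det,Conj}.
There are 32 candidate sequences in total.
The sequences that satisfy every rule: Det Prep Det Conj Prep Adv Conj Prep Conj; Det Prep Conj Conj Prep Adv Conj Prep Conj; Conj Prep Conj Conj Prep Adv Conj Prep Conj.
Count = 3.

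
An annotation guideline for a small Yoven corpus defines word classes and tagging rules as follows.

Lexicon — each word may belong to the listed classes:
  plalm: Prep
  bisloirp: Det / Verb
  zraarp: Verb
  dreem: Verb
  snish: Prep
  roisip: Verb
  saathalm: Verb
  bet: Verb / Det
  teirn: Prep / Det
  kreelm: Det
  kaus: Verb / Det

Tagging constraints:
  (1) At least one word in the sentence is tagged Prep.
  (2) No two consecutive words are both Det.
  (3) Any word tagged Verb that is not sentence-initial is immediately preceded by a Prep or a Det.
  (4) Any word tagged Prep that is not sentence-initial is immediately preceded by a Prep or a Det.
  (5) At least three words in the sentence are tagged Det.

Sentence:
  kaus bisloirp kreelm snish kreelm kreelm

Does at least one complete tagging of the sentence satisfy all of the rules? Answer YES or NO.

NO

Candidates per position — 1:kaus {Verb,Det}; 2:bisloirp {Det,Verb}; 3:kreelm {Det}; 4:snish {Prep}; 5:kreelm {Det}; 6:kreelm {Det}.
Rule 2 cannot be satisfied by any choice of tags from the lexicon.
So there is no consistent tagging.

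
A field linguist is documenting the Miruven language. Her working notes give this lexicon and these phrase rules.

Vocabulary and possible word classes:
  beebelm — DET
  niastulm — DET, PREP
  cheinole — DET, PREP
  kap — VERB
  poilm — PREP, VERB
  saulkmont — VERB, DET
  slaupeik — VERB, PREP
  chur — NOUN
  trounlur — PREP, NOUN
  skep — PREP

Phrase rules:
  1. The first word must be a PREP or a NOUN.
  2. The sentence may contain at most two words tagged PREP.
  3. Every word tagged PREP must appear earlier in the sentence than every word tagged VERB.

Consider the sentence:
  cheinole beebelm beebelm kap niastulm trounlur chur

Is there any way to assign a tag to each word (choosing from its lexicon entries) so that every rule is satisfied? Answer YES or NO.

YES

Candidates per position — 1:cheinole {DET,PREP}; 2:beebelm {DET}; 3:beebelm {DET}; 4:kap {VERB}; 5:niastulm {DET,PREP}; 6:trounlur {PREP,NOUN}; 7:chur {NOUN}.
One satisfying assignment: PREP DET DET VERB DET NOUN NOUN.
Checking: rule 1 ok; rule 2 ok; rule 3 ok.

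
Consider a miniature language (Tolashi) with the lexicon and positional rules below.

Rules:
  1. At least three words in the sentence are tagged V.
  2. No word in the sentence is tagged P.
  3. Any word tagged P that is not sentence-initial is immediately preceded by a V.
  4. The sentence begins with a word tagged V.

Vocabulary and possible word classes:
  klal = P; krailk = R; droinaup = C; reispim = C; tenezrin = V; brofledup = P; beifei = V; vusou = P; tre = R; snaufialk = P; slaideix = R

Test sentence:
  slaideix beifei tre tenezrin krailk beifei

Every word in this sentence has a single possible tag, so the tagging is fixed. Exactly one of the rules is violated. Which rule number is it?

4

Fixed tagging: R V R V R V.
Checking each rule: R1 holds, R2 holds, R3 holds, R4 violated.
Only rule 4 fails.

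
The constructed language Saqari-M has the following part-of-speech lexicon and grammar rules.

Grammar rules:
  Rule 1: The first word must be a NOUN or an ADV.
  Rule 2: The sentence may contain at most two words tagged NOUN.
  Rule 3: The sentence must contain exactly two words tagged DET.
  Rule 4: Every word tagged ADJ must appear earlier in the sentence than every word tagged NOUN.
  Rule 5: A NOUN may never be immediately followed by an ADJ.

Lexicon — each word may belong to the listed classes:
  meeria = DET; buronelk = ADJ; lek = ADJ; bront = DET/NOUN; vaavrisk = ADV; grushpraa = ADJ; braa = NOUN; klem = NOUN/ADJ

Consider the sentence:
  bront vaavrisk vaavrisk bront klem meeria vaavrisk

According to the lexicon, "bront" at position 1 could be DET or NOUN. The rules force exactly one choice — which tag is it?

NOUN

Candidates per position — 1:bront {DET,NOUN}; 2:vaavrisk {ADV}; 3:vaavrisk {ADV}; 4:bront {DET,NOUN}; 5:klem {NOUN,ADJ}; 6:meeria {DET}; 7:vaavrisk {ADV}.
Position 1: DET is ruled out by rule 1; that leaves NOUN.
Position 4: NOUN is ruled out by rule 3; that leaves DET.
Position 5: ADJ is ruled out by rule 4; that leaves NOUN.
That leaves exactly one tagging: NOUN ADV ADV DET NOUN DET ADV.
Verifying each rule — rule 1 ✓; rule 2 ✓; rule 3 ✓; rule 4 ✓; rule 5 ✓.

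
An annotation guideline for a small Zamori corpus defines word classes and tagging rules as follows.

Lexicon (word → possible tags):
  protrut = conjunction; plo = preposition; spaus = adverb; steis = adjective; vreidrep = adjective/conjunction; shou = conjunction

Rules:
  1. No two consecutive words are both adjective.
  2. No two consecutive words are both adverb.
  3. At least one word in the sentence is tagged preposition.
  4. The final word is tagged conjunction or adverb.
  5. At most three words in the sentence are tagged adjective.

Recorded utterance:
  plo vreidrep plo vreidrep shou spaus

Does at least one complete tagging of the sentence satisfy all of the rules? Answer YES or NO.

YES

Candidates per position — 1:plo {preposition}; 2:vreidrep {adjective,conjunction}; 3:plo {preposition}; 4:vreidrep {adjective,conjunction}; 5:shou {conjunction}; 6:spaus {adverb}.
One satisfying assignment: preposition conjunction preposition conjunction conjunction adverb.
Rule-by-rule: rule 1 holds; rule 2 holds; rule 3 holds; rule 4 holds; rule 5 holds.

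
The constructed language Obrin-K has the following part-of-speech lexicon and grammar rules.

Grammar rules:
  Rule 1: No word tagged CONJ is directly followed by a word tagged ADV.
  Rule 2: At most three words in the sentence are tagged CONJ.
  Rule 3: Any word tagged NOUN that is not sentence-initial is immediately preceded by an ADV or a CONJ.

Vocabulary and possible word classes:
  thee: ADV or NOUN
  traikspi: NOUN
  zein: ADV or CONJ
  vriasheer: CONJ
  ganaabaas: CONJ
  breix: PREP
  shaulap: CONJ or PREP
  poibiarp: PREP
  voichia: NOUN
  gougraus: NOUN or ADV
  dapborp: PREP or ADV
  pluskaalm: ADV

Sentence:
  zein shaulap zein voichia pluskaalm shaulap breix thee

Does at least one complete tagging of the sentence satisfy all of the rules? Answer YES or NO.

YES

Candidates per position — 1:zein {ADV,CONJ}; 2:shaulap {CONJ,PREP}; 3:zein {ADV,CONJ}; 4:voichia {NOUN}; 5:pluskaalm {ADV}; 6:shaulap {CONJ,PREP}; 7:breix {PREP}; 8:thee {ADV,NOUN}.
One satisfying assignment: CONJ CONJ CONJ NOUN ADV PREP PREP ADV.
Check: rule 1 satisfied; rule 2 satisfied; rule 3 satisfied.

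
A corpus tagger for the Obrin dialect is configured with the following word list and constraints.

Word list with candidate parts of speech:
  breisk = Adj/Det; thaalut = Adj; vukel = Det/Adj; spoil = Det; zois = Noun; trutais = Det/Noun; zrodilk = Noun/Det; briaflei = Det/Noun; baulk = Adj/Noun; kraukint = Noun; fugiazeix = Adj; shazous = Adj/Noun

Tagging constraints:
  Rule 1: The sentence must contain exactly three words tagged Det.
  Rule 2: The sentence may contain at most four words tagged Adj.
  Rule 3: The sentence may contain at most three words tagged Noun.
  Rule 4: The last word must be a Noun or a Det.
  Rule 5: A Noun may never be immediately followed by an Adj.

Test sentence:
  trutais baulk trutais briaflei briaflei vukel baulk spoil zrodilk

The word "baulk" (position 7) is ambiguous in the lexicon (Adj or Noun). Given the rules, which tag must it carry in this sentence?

Adj

Candidates per position — 1:trutais {Det,Noun}; 2:baulk {Adj,Noun}; 3:trutais {Det,Noun}; 4:briaflei {Det,Noun}; 5:briaflei {Det,Noun}; 6:vukel {Det,Adj}; 7:baulk {Adj,Noun}; 8:spoil {Det}; 9:zrodilk {Noun,Det}.
Position 7: the remaining choice is settled jointly with positions 1, 2, 3, 4, 5, 6, 9 — only Adj at position 7 is part of a tagging that satisfies every rule.
The only consistent sequence is: Det Adj Noun Noun Det Adj Adj Det Noun.
Check: rule 1 holds; rule 2 holds; rule 3 holds; rule 4 holds; rule 5 holds.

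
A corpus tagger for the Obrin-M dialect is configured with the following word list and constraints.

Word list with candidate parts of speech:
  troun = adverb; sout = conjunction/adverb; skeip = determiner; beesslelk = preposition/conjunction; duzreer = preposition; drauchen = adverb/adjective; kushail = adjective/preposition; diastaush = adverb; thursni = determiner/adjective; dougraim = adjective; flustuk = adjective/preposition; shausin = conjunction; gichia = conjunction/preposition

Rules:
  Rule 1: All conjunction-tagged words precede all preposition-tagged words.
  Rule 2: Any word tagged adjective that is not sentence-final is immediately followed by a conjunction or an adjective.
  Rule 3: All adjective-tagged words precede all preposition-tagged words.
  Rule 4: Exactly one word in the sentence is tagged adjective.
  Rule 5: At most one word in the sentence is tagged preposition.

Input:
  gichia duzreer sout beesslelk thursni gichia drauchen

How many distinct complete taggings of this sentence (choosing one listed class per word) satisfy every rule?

0

Candidates per position — 1:gichia {conjunction,preposition}; 2:duzreer {preposition}; 3:sout {conjunction,adverb}; 4:beesslelk {preposition,conjunction}; 5:thursni {determiner,adjective}; 6:gichia {conjunction,preposition}; 7:drauchen {adverb,adjective}.
There are 64 candidate sequences in total.
Every candidate sequence violates at least one rule; no consistent tagging exists.
Count = 0.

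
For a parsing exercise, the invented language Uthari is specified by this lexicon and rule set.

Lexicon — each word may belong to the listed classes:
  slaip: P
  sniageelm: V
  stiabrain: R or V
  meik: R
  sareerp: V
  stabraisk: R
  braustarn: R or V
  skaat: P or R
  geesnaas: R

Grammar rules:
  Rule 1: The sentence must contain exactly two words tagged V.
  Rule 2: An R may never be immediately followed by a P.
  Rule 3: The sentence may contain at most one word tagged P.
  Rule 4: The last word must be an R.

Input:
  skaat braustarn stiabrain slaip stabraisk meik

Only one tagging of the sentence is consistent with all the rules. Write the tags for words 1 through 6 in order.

Candidates per position — 1:skaat {P,R}; 2:braustarn {R,V}; 3:stiabrain {R,V}; 4:slaip {P}; 5:stabraisk {R}; 6:meik {R}.
Position 1: tagging it P would leave rule 3 unsatisfiable, so it must be R.
Position 2: tagging it R would leave rule 1 unsatisfiable, so it must be V.
Position 3: tagging it R would leave rule 1 unsatisfiable, so it must be V.
So the tagging must be: R V V P R R.
Verifying each rule — rule 1 holds; rule 2 holds; rule 3 holds; rule 4 holds.

R V V P R R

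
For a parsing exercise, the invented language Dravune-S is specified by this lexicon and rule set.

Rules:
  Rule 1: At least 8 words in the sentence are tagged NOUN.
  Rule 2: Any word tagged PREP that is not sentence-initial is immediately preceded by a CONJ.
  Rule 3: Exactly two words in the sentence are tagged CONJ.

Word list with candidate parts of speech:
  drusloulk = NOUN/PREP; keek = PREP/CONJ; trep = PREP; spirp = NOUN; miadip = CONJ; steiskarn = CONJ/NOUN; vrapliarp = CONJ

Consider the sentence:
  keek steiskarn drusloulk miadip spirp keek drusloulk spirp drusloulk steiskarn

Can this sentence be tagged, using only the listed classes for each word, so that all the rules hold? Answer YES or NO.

NO

Candidates per position — 1:keek {PREP,CONJ}; 2:steiskarn {CONJ,NOUN}; 3:drusloulk {NOUN,PREP}; 4:miadip {CONJ}; 5:spirp {NOUN}; 6:keek {PREP,CONJ}; 7:drusloulk {NOUN,PREP}; 8:spirp {NOUN}; 9:drusloulk {NOUN,PREP}; 10:steiskarn {CONJ,NOUN}.
Rule 1 cannot be satisfied by any choice of tags from the lexicon.
So there is no consistent tagging.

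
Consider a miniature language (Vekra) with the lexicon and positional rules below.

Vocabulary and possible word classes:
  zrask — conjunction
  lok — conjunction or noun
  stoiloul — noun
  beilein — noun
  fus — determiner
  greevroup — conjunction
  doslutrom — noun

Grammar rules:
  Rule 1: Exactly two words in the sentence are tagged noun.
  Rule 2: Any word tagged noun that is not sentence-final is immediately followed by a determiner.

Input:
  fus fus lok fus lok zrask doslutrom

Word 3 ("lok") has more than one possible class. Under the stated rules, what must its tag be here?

noun

Candidates per position — 1:fus {determiner}; 2:fus {determiner}; 3:lok {conjunction,noun}; 4:fus {determiner}; 5:lok {conjunction,noun}; 6:zrask {conjunction}; 7:doslutrom {noun}.
If word 5 were noun, no tagging could satisfy rule 2; so word 5 is conjunction.
If word 3 were conjunction, no tagging could satisfy rule 1; so word 3 is noun.
That leaves exactly one tagging: determiner determiner noun determiner conjunction conjunction noun.
Rule-by-rule: rule 1 ok; rule 2 ok.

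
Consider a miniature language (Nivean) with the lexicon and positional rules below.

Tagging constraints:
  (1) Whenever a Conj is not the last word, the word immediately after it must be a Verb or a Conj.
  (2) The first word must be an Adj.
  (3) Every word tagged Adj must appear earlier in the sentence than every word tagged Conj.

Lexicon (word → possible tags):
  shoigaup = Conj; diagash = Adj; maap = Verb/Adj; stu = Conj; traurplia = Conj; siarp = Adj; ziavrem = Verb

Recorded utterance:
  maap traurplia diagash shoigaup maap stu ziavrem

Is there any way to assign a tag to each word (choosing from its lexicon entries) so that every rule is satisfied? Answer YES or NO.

Candidates per position — 1:maap {Verb,Adj}; 2:traurplia {Conj}; 3:diagash {Adj}; 4:shoigaup {Conj}; 5:maap {Verb,Adj}; 6:stu {Conj}; 7:ziavrem {Verb}.
Rule 1 cannot be satisfied by any choice of tags from the lexicon.
So there is no consistent tagging.

NO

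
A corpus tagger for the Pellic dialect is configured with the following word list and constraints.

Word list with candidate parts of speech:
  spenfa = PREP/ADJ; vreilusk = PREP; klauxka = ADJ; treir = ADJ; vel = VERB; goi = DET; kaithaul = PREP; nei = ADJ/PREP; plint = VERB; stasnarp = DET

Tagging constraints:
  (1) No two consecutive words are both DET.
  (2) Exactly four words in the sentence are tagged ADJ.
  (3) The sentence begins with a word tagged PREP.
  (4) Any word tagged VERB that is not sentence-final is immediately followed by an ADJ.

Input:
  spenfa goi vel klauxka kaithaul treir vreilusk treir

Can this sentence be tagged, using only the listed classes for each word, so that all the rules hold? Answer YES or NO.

Candidates per position — 1:spenfa {PREP,ADJ}; 2:goi {DET}; 3:vel {VERB}; 4:klauxka {ADJ}; 5:kaithaul {PREP}; 6:treir {ADJ}; 7:vreilusk {PREP}; 8:treir {ADJ}.
Every candidate sequence violates at least one rule; no consistent tagging exists.

NO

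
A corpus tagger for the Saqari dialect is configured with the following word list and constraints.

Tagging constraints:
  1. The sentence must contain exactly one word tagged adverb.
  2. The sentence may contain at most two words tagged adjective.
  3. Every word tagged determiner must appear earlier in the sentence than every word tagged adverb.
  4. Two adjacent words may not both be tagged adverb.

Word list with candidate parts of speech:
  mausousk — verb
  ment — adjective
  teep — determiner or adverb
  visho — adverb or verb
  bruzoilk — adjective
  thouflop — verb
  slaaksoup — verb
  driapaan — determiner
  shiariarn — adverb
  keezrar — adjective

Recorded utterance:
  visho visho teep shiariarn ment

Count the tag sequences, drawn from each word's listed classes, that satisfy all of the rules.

Candidates per position — 1:visho {adverb,verb}; 2:visho {adverb,verb}; 3:teep {determiner,adverb}; 4:shiariarn {adverb}; 5:ment {adjective}.
There are 8 candidate sequences in total.
The sequences that satisfy every rule: verb verb determiner adverb adjective.
Count = 1.

1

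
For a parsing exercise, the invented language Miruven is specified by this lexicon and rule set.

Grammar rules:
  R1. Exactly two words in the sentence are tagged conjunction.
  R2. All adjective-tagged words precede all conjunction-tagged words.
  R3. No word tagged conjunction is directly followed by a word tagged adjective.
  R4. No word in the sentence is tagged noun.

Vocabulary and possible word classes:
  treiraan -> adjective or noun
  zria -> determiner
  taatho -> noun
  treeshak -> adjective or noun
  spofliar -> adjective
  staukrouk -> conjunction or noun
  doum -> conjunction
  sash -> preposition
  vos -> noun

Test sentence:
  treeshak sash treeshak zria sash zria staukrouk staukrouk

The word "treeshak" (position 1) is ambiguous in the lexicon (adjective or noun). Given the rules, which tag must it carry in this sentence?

adjective

Candidates per position — 1:treeshak {adjective,noun}; 2:sash {preposition}; 3:treeshak {adjective,noun}; 4:zria {determiner}; 5:sash {preposition}; 6:zria {determiner}; 7:staukrouk {conjunction,noun}; 8:staukrouk {conjunction,noun}.
Position 1: noun is ruled out by rule 4; that leaves adjective.
Position 3: noun is ruled out by rule 4; that leaves adjective.
Position 7: noun is ruled out by rule 1; that leaves conjunction.
Position 8: noun is ruled out by rule 1; that leaves conjunction.
The only consistent sequence is: adjective preposition adjective determiner preposition determiner conjunction conjunction.
Checking: rule 1 satisfied; rule 2 satisfied; rule 3 satisfied; rule 4 satisfied.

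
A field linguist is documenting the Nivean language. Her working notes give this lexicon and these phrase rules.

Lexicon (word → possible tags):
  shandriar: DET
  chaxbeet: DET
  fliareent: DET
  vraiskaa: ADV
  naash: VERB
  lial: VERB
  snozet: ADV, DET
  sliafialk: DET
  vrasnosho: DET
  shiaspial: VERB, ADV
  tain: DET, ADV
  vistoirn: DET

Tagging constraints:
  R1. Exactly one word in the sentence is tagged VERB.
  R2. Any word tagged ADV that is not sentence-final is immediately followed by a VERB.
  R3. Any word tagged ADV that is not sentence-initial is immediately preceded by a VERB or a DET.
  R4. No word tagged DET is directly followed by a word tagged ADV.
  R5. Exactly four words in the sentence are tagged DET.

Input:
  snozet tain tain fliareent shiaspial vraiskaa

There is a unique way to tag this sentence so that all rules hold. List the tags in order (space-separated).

Candidates per position — 1:snozet {ADV,DET}; 2:tain {DET,ADV}; 3:tain {DET,ADV}; 4:fliareent {DET}; 5:shiaspial {VERB,ADV}; 6:vraiskaa {ADV}.
Word 1 cannot be ADV — rule 2 would then fail for every completion. It is DET.
Word 2 cannot be ADV — rule 2 would then fail for every completion. It is DET.
Word 3 cannot be ADV — rule 2 would then fail for every completion. It is DET.
Word 5 cannot be ADV — rule 1 would then fail for every completion. It is VERB.
That leaves exactly one tagging: DET DET DET DET VERB ADV.
Check: rule 1 holds; rule 2 holds; rule 3 holds; rule 4 holds; rule 5 holds.

DET DET DET DET VERB ADV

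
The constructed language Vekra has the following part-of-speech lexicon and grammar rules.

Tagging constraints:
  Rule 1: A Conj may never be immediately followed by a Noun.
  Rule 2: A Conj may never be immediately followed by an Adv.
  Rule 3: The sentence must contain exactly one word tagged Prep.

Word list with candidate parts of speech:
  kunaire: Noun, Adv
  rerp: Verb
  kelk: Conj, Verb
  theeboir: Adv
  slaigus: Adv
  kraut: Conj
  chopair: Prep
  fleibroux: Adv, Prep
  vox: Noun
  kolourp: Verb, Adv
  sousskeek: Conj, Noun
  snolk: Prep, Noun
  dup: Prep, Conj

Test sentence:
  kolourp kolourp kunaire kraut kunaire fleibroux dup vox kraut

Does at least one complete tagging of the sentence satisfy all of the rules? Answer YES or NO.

NO

Candidates per position — 1:kolourp {Verb,Adv}; 2:kolourp {Verb,Adv}; 3:kunaire {Noun,Adv}; 4:kraut {Conj}; 5:kunaire {Noun,Adv}; 6:fleibroux {Adv,Prep}; 7:dup {Prep,Conj}; 8:vox {Noun}; 9:kraut {Conj}.
Every candidate sequence violates at least one rule; no consistent tagging exists.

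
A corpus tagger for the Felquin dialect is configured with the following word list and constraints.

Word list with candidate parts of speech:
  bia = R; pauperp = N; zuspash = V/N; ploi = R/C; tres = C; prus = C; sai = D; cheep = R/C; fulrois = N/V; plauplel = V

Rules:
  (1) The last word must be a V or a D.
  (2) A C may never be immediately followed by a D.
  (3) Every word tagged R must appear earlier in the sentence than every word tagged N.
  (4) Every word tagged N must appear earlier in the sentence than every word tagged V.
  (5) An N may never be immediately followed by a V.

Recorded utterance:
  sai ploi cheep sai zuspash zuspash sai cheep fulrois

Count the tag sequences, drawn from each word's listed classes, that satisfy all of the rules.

6

Candidates per position — 1:sai {D}; 2:ploi {R,C}; 3:cheep {R,C}; 4:sai {D}; 5:zuspash {V,N}; 6:zuspash {V,N}; 7:sai {D}; 8:cheep {R,C}; 9:fulrois {N,V}.
There are 64 candidate sequences in total.
Checking each against the rules leaves 6 sequences.
Count = 6.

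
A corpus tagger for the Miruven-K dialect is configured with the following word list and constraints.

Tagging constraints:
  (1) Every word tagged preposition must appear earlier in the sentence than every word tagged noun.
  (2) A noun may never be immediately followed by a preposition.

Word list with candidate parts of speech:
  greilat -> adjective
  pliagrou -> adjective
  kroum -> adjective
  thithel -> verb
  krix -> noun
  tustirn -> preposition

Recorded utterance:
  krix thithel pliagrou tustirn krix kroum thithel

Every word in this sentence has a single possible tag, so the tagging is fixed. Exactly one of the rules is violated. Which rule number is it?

Fixed tagging: noun verb adjective preposition noun adjective verb.
Applying the rules: R1 ✗, R2 ✓.
Only rule 1 fails.

1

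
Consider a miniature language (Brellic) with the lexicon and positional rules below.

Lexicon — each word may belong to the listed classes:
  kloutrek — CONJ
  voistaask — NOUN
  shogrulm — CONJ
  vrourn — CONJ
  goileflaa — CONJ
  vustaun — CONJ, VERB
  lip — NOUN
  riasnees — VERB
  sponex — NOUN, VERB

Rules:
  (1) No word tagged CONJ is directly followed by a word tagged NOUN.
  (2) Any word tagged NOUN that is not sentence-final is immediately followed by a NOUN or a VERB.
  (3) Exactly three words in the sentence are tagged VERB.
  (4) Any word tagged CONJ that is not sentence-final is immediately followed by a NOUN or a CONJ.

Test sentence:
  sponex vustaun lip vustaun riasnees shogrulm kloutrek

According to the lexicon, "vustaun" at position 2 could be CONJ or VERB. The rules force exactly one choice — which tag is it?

Candidates per position — 1:sponex {NOUN,VERB}; 2:vustaun {CONJ,VERB}; 3:lip {NOUN}; 4:vustaun {CONJ,VERB}; 5:riasnees {VERB}; 6:shogrulm {CONJ}; 7:kloutrek {CONJ}.
Position 2: CONJ is ruled out by rule 1; that leaves VERB.
Position 4: CONJ is ruled out by rule 2; that leaves VERB.
Position 1: VERB is ruled out by rule 3; that leaves NOUN.
The unique satisfying tagging is: NOUN VERB NOUN VERB VERB CONJ CONJ.
Check: rule 1 ok; rule 2 ok; rule 3 ok; rule 4 ok.

VERB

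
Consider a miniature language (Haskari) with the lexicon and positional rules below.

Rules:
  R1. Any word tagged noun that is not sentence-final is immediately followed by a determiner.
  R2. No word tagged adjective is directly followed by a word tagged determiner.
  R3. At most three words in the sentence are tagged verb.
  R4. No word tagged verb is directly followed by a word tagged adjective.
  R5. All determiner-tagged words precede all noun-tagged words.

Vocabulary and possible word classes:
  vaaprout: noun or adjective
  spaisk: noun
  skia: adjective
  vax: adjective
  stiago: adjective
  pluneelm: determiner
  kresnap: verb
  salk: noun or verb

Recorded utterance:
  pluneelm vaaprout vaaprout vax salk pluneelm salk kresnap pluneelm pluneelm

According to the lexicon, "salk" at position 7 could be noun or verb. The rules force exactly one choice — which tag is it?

Candidates per position — 1:pluneelm {determiner}; 2:vaaprout {noun,adjective}; 3:vaaprout {noun,adjective}; 4:vax {adjective}; 5:salk {noun,verb}; 6:pluneelm {determiner}; 7:salk {noun,verb}; 8:kresnap {verb}; 9:pluneelm {determiner}; 10:pluneelm {determiner}.
Position 2: noun is ruled out by rule 1; that leaves adjective.
Position 3: noun is ruled out by rule 1; that leaves adjective.
Position 5: noun is ruled out by rule 5; that leaves verb.
Position 7: noun is ruled out by rule 1; that leaves verb.
The unique satisfying tagging is: determiner adjective adjective adjective verb determiner verb verb determiner determiner.
Rule-by-rule: rule 1 ok; rule 2 ok; rule 3 ok; rule 4 ok; rule 5 ok.

verb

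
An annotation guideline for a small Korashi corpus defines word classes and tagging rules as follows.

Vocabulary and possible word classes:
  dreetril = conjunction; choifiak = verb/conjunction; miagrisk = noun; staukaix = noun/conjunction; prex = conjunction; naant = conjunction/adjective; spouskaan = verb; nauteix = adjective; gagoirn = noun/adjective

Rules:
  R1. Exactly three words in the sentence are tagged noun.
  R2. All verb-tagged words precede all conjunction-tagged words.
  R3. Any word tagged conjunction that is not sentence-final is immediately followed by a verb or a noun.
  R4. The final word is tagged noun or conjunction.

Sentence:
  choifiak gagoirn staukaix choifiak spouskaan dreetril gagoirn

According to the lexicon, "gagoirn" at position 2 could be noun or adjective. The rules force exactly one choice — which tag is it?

Candidates per position — 1:choifiak {verb,conjunction}; 2:gagoirn {noun,adjective}; 3:staukaix {noun,conjunction}; 4:choifiak {verb,conjunction}; 5:spouskaan {verb}; 6:dreetril {conjunction}; 7:gagoirn {noun,adjective}.
Word 1 cannot be conjunction — rule 2 would then fail for every completion. It is verb.
Word 2 cannot be adjective — rule 1 would then fail for every completion. It is noun.
Word 3 cannot be conjunction — rule 1 would then fail for every completion. It is noun.
Word 4 cannot be conjunction — rule 2 would then fail for every completion. It is verb.
Word 7 cannot be adjective — rule 1 would then fail for every completion. It is noun.
So the tagging must be: verb noun noun verb verb conjunction noun.
Verifying each rule — rule 1 ok; rule 2 ok; rule 3 ok; rule 4 ok.

noun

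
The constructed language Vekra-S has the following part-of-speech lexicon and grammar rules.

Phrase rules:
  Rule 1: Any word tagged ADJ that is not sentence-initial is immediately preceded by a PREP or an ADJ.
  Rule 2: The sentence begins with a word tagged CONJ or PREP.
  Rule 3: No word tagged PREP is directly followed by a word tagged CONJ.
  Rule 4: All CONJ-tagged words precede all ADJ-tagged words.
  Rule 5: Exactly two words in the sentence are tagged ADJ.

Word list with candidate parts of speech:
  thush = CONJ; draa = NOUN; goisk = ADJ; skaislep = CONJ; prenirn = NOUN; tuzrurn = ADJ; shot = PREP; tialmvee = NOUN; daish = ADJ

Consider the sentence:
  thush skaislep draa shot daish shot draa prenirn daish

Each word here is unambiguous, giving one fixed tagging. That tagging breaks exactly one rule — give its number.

Fixed tagging: CONJ CONJ NOUN PREP ADJ PREP NOUN NOUN ADJ.
Applying the rules: R1 ✗, R2 ✓, R3 ✓, R4 ✓, R5 ✓.
Only rule 1 fails.

1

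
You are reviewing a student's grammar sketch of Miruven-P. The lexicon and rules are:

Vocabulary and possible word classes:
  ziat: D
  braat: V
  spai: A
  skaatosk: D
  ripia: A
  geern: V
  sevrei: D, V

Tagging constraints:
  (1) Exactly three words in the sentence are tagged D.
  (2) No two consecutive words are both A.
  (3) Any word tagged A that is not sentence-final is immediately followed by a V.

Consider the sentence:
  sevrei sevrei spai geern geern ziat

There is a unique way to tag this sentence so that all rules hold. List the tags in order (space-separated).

D D A V V D

Candidates per position — 1:sevrei {D,V}; 2:sevrei {D,V}; 3:spai {A}; 4:geern {V}; 5:geern {V}; 6:ziat {D}.
Word 1 cannot be V — rule 1 would then fail for every completion. It is D.
Word 2 cannot be V — rule 1 would then fail for every completion. It is D.
The unique satisfying tagging is: D D A V V D.
Rule-by-rule: rule 1 satisfied; rule 2 satisfied; rule 3 satisfied.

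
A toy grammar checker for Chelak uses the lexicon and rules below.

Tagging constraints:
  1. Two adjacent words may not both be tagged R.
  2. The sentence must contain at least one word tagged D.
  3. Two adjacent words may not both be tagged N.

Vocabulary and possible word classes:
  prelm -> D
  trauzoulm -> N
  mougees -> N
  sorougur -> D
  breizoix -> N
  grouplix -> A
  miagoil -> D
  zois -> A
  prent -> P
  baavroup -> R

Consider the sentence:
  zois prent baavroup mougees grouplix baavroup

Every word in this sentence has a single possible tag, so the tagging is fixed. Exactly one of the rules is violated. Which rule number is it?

2

Fixed tagging: A P R N A R.
Rule check: R1 ✓, R2 ✗, R3 ✓.
Only rule 2 fails.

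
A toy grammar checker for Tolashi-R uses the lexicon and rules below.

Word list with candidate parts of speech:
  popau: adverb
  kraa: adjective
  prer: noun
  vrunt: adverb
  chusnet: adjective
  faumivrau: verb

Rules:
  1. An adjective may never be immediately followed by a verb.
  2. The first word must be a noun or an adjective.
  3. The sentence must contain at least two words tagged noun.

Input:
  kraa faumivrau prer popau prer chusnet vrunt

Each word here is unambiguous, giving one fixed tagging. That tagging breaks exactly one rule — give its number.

1

Fixed tagging: adjective verb noun adverb noun adjective adverb.
Checking each rule: R1 fail, R2 pass, R3 pass.
Only rule 1 fails.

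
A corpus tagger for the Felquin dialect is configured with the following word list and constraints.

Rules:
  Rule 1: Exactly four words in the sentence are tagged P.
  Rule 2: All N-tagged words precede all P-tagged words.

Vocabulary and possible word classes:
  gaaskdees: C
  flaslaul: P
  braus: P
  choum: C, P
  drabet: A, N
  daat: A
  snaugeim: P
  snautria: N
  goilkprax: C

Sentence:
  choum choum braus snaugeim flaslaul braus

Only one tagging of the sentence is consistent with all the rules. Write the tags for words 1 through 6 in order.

Candidates per position — 1:choum {C,P}; 2:choum {C,P}; 3:braus {P}; 4:snaugeim {P}; 5:flaslaul {P}; 6:braus {P}.
At position 1, choosing P makes rule 1 impossible to satisfy; hence C.
At position 2, choosing P makes rule 1 impossible to satisfy; hence C.
The unique satisfying tagging is: C C P P P P.
Verifying each rule — rule 1 ✓; rule 2 ✓.

C C P P P P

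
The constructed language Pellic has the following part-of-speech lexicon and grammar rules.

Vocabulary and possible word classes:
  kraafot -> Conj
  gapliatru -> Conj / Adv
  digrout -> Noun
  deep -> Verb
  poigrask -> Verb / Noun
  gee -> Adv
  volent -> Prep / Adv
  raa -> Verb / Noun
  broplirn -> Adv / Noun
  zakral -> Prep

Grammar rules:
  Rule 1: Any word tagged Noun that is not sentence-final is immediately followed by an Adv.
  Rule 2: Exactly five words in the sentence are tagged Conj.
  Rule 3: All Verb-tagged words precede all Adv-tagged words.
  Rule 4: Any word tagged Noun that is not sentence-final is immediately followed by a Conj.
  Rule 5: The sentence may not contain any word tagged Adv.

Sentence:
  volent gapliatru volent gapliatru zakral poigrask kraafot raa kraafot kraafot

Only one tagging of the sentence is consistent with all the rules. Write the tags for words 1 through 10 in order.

Candidates per position — 1:volent {Prep,Adv}; 2:gapliatru {Conj,Adv}; 3:volent {Prep,Adv}; 4:gapliatru {Conj,Adv}; 5:zakral {Prep}; 6:poigrask {Verb,Noun}; 7:kraafot {Conj}; 8:raa {Verb,Noun}; 9:kraafot {Conj}; 10:kraafot {Conj}.
Position 1: tagging it Adv would leave rule 5 unsatisfiable, so it must be Prep.
Position 2: tagging it Adv would leave rule 2 unsatisfiable, so it must be Conj.
Position 3: tagging it Adv would leave rule 5 unsatisfiable, so it must be Prep.
Position 4: tagging it Adv would leave rule 2 unsatisfiable, so it must be Conj.
Position 6: tagging it Noun would leave rule 1 unsatisfiable, so it must be Verb.
Position 8: tagging it Noun would leave rule 1 unsatisfiable, so it must be Verb.
That leaves exactly one tagging: Prep Conj Prep Conj Prep Verb Conj Verb Conj Conj.
Checking: rule 1 holds; rule 2 holds; rule 3 holds; rule 4 holds; rule 5 holds.

Prep Conj Prep Conj Prep Verb Conj Verb Conj Conj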